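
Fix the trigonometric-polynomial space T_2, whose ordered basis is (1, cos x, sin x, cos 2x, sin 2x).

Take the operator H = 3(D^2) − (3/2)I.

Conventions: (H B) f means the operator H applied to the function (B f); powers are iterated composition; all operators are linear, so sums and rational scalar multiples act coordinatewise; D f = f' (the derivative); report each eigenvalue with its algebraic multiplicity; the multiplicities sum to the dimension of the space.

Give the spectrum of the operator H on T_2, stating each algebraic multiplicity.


image of 1: -3/2
image of cos x: -(9/2)cos x
image of sin x: -(9/2)sin x
image of cos 2x: -(27/2)cos 2x
image of sin 2x: -(27/2)sin 2x
the matrix is diagonal; its diagonal is (-3/2, -9/2, -9/2, -27/2, -27/2)
for a triangular matrix the eigenvalues are the diagonal entries, with algebraic multiplicity their repetition count

λ = -27/2 (multiplicity 2), λ = -9/2 (multiplicity 2), λ = -3/2 (multiplicity 1)


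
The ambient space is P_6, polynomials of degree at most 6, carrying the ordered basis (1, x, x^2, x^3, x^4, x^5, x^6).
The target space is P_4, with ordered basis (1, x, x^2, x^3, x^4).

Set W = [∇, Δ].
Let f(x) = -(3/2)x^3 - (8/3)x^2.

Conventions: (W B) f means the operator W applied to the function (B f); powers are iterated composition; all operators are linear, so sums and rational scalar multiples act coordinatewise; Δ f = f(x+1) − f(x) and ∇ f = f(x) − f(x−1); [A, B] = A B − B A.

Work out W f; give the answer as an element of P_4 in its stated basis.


Δ f = -(9/2)x^2 - (59/6)x - 25/6
∇ Δ f = -9x - 16/3
∇ f = -(9/2)x^2 - (5/6)x + 7/6
Δ ∇ f = -9x - 16/3
[∇, Δ] f = 0

the image equals g(x) = 0


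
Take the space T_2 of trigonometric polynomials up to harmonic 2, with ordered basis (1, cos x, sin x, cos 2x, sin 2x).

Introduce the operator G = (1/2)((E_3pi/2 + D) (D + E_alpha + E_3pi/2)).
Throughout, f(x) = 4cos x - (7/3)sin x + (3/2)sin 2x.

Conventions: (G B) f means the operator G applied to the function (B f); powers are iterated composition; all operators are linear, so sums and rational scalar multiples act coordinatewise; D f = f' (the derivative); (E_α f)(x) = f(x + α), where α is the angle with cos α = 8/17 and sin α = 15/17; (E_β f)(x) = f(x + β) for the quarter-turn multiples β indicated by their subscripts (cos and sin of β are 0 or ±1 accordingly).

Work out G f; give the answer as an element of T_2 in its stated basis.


the image equals g(x) = -(2577/578)cos 2x - (1779/578)sin 2x

D f = -(7/3)cos x - 4sin x + 3cos 2x
E_alpha f = -(3/17)cos x - (236/51)sin x + (360/289)cos 2x - (483/578)sin 2x
E_3pi/2 f = (7/3)cos x + 4sin x - (3/2)sin 2x
(D + E_alpha + E_3pi/2) f = -(3/17)cos x - (236/51)sin x + (1227/289)cos 2x - (675/289)sin 2x
E_3pi/2 (D + E_alpha + E_3pi/2) f = (236/51)cos x - (3/17)sin x - (1227/289)cos 2x + (675/289)sin 2x
D (D + E_alpha + E_3pi/2) f = -(236/51)cos x + (3/17)sin x - (1350/289)cos 2x - (2454/289)sin 2x
(E_3pi/2 + D) (D + E_alpha + E_3pi/2) f = -(2577/289)cos 2x - (1779/289)sin 2x
((1/2)((E_3pi/2 + D) (D + E_alpha + E_3pi/2))) f = -(2577/578)cos 2x - (1779/578)sin 2x


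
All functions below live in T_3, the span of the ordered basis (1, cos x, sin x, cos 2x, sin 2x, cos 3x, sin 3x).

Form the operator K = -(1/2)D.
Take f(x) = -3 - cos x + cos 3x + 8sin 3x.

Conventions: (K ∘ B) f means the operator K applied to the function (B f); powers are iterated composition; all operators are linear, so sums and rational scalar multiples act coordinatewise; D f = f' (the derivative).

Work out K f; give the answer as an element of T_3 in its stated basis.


D f = sin x + 24cos 3x - 3sin 3x
(-(1/2)D) f = -(1/2)sin x - 12cos 3x + (3/2)sin 3x

the image equals g(x) = -(1/2)sin x - 12cos 3x + (3/2)sin 3x


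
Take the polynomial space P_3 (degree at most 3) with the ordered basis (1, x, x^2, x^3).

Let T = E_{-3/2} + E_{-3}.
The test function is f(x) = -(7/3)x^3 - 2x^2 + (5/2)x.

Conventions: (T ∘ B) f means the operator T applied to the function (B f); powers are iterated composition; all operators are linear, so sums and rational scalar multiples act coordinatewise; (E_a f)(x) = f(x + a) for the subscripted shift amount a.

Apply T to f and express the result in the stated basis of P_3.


the image equals g(x) = -(14/3)x^3 + (55/2)x^2 - (223/4)x + 297/8

E_{-3/2} f = -(7/3)x^3 + (17/2)x^2 - (29/4)x - 3/8
E_{-3} f = -(7/3)x^3 + 19x^2 - (97/2)x + 75/2
(E_{-3/2} + E_{-3}) f = -(14/3)x^3 + (55/2)x^2 - (223/4)x + 297/8


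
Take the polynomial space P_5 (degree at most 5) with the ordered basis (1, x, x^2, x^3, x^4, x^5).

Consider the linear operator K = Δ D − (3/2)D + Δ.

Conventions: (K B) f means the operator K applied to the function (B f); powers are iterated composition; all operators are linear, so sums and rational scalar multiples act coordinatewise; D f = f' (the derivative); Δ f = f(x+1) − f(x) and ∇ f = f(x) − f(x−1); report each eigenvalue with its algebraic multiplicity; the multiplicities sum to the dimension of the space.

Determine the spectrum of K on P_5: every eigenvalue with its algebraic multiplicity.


image of 1: 0
image of x: -1/2
image of x^2: -x + 3
image of x^3: -(3/2)x^2 + 9x + 4
image of x^4: -2x^3 + 18x^2 + 16x + 5
image of x^5: -(5/2)x^4 + 30x^3 + 40x^2 + 25x + 6
the matrix is upper triangular; its diagonal is (0, 0, 0, 0, 0, 0)
for a triangular matrix the eigenvalues are the diagonal entries, with algebraic multiplicity their repetition count

λ = 0 (multiplicity 6)


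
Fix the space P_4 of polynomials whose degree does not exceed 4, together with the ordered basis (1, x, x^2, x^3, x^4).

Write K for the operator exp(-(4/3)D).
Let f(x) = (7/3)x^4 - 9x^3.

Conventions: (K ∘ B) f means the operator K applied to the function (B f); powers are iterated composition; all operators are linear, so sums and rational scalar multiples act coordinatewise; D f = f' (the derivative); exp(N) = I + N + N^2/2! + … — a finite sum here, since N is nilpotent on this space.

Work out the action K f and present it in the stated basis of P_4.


order-1 term: -(112/9)x^3 + 36x^2
order-2 term: (224/9)x^2 - 48x
order-3 term: -(1792/81)x + 64/3
order-4 term: 1792/243
the series for exp(-(4/3)D) f terminates at order 4
exp(-(4/3)D) f = (7/3)x^4 - (193/9)x^3 + (548/9)x^2 - (5680/81)x + 6976/243

g(x) = (7/3)x^4 - (193/9)x^3 + (548/9)x^2 - (5680/81)x + 6976/243


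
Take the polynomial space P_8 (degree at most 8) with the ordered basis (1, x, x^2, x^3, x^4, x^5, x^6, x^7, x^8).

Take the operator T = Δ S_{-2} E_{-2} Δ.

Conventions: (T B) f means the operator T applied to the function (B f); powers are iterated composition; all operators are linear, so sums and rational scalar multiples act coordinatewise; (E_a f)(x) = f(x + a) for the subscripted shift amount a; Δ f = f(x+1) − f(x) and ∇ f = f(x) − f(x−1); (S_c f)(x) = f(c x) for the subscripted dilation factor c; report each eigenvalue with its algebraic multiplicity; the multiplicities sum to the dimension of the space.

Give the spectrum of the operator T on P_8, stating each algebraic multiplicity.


λ = 0 (multiplicity 9)

image of 1: 0
image of x: 0
image of x^2: -4
image of x^3: 24x + 30
image of x^4: -96x^2 - 240x - 160
image of x^5: 320x^3 + 1200x^2 + 1600x + 750
image of x^6: -960x^4 - 4800x^3 - 9600x^2 - 9000x - 3304
image of x^7: 2688x^5 + 16800x^4 + 44800x^3 + 63000x^2 + 46256x + 14070
image of x^8: -7168x^6 - 53760x^5 - 179200x^4 - 336000x^3 - 370048x^2 - 225120x - 58720
the matrix is upper triangular; its diagonal is (0, 0, 0, 0, 0, 0, 0, 0, 0)
for a triangular matrix the eigenvalues are the diagonal entries, with algebraic multiplicity their repetition count


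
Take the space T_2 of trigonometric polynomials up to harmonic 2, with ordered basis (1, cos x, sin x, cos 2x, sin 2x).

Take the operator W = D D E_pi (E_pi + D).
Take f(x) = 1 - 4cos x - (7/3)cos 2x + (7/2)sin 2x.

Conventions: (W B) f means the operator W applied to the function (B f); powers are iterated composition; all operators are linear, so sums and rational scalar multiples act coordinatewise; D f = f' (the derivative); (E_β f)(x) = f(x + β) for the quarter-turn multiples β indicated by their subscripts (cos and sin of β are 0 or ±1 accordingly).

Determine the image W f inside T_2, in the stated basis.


E_pi f = 1 + 4cos x - (7/3)cos 2x + (7/2)sin 2x
D f = 4sin x + 7cos 2x + (14/3)sin 2x
(E_pi + D) f = 1 + 4cos x + 4sin x + (14/3)cos 2x + (49/6)sin 2x
E_pi (E_pi + D) f = 1 - 4cos x - 4sin x + (14/3)cos 2x + (49/6)sin 2x
D E_pi (E_pi + D) f = -4cos x + 4sin x + (49/3)cos 2x - (28/3)sin 2x
D D E_pi (E_pi + D) f = 4cos x + 4sin x - (56/3)cos 2x - (98/3)sin 2x

g(x) = 4cos x + 4sin x - (56/3)cos 2x - (98/3)sin 2x


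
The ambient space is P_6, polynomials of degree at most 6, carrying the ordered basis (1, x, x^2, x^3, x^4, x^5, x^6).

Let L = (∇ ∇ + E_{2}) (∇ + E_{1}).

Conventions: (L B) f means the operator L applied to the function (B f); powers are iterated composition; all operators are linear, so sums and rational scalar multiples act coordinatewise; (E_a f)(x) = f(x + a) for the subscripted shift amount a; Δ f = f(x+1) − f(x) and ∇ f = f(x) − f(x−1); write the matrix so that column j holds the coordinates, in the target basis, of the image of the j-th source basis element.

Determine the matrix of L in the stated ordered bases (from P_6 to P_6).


image of 1: 1
image of x: x + 4
image of x^2: x^2 + 8x + 14
image of x^3: x^3 + 12x^2 + 42x + 40
image of x^4: x^4 + 16x^3 + 84x^2 + 160x + 62
image of x^5: x^5 + 20x^4 + 140x^3 + 400x^2 + 310x + 424
image of x^6: x^6 + 24x^5 + 210x^4 + 800x^3 + 930x^2 + 2544x + 254
each image's coordinates form column j of the matrix

the matrix is [[1, 4, 14, 40, 62, 424, 254]; [0, 1, 8, 42, 160, 310, 2544]; [0, 0, 1, 12, 84, 400, 930]; [0, 0, 0, 1, 16, 140, 800]; [0, 0, 0, 0, 1, 20, 210]; [0, 0, 0, 0, 0, 1, 24]; [0, 0, 0, 0, 0, 0, 1]] (rows listed top to bottom)


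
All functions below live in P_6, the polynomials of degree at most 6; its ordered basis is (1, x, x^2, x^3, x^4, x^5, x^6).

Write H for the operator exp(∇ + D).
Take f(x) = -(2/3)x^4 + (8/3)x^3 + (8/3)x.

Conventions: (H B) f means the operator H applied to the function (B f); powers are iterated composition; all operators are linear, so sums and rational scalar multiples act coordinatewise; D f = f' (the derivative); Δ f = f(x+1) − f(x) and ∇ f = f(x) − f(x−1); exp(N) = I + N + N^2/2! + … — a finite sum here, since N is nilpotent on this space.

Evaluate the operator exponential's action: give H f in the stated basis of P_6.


order-1 term: -(16/3)x^3 + 20x^2 - (32/3)x + 26/3
order-2 term: -16x^2 + 48x - 70/3
order-3 term: -(64/3)x + 112/3
order-4 term: -32/3
the series for exp(∇ + D) f terminates at order 4
exp(∇ + D) f = -(2/3)x^4 - (8/3)x^3 + 4x^2 + (56/3)x + 12

g(x) = -(2/3)x^4 - (8/3)x^3 + 4x^2 + (56/3)x + 12


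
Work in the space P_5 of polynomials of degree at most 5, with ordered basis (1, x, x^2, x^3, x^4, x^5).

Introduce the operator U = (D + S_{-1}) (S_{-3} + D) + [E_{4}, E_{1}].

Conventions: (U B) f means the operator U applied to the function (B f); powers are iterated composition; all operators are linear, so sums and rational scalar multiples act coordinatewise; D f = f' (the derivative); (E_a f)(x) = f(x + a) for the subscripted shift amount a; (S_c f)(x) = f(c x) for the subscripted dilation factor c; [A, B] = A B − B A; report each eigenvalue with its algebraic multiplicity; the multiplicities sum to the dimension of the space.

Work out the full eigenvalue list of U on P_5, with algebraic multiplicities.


image of 1: 1
image of x: 3x - 2
image of x^2: 9x^2 + 16x + 2
image of x^3: 27x^3 - 78x^2 + 6x
image of x^4: 81x^4 + 320x^3 + 12x^2
image of x^5: 243x^5 - 1210x^4 + 20x^3
the matrix is upper triangular; its diagonal is (1, 3, 9, 27, 81, 243)
for a triangular matrix the eigenvalues are the diagonal entries, with algebraic multiplicity their repetition count

λ = 1 (multiplicity 1), λ = 3 (multiplicity 1), λ = 9 (multiplicity 1), λ = 27 (multiplicity 1), λ = 81 (multiplicity 1), λ = 243 (multiplicity 1)


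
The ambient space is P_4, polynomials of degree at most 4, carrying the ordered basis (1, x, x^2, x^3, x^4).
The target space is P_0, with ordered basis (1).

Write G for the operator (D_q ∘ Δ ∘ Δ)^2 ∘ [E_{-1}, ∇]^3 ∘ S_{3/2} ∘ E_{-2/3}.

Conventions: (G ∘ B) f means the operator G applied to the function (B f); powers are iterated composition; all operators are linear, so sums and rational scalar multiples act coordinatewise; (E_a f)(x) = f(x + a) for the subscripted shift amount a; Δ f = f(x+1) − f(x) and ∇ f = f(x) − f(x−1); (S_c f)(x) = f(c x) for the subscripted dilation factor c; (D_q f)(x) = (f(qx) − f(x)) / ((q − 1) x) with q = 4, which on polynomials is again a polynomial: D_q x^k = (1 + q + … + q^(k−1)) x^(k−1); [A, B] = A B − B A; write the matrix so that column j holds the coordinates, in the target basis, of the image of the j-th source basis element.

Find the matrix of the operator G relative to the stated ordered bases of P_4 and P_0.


image of 1: 0
image of x: 0
image of x^2: 0
image of x^3: 0
image of x^4: 0
each image's coordinates form column j of the matrix

the matrix is [[0, 0, 0, 0, 0]] (rows listed top to bottom)


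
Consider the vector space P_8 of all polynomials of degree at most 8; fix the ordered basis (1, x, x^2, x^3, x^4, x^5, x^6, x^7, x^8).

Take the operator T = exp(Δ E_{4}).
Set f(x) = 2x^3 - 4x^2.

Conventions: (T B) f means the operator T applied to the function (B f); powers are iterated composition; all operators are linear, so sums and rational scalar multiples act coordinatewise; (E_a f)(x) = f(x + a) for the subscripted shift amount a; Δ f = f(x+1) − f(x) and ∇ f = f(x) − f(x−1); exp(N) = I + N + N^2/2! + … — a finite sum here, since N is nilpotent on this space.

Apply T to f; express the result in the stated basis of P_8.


order-1 term: 6x^2 + 46x + 86
order-2 term: 6x + 50
order-3 term: 2
the series for exp(Δ E_{4}) f terminates at order 3
exp(Δ E_{4}) f = 2x^3 + 2x^2 + 52x + 138

g(x) = 2x^3 + 2x^2 + 52x + 138


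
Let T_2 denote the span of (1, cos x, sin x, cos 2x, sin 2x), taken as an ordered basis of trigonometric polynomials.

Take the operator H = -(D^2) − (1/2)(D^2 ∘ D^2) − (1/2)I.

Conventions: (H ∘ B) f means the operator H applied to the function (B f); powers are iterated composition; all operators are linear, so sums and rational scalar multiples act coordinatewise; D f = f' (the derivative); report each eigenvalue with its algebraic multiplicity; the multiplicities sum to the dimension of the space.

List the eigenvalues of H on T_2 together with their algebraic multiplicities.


image of 1: -1/2
image of cos x: 0
image of sin x: 0
image of cos 2x: -(9/2)cos 2x
image of sin 2x: -(9/2)sin 2x
the matrix is diagonal; its diagonal is (-1/2, 0, 0, -9/2, -9/2)
for a triangular matrix the eigenvalues are the diagonal entries, with algebraic multiplicity their repetition count

λ = -9/2 (multiplicity 2), λ = -1/2 (multiplicity 1), λ = 0 (multiplicity 2)


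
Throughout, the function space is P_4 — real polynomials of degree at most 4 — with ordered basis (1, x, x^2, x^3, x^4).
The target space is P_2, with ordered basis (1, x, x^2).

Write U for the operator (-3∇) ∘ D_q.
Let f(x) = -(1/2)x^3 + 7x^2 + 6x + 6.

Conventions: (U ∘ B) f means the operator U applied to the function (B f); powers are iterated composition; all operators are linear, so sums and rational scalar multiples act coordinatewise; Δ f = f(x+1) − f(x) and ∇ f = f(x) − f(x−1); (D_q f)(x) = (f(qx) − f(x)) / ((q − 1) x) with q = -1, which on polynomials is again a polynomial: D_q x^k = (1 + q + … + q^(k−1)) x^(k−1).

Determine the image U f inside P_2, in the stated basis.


D_q f = -(1/2)x^2 + 6
∇ D_q f = -x + 1/2
(-3∇) D_q f = 3x - 3/2

the result is g(x) = 3x - 3/2


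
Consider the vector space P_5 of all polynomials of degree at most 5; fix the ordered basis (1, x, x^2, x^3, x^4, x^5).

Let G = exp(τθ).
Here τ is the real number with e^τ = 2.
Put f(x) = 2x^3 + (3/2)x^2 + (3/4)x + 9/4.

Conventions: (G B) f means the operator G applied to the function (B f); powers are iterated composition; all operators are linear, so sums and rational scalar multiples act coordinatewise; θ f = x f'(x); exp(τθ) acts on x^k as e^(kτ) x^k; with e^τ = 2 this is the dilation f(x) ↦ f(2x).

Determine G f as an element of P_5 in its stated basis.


exp(τθ) x^k = e^(kτ) x^k; with e^τ = 2 this sends x^k to 2^k x^k
x ↦ 2 x
x^2 ↦ 4 x^2
x^3 ↦ 8 x^3
applying this coordinatewise to f: exp(τθ) f = 16x^3 + 6x^2 + (3/2)x + 9/4

the result is g(x) = 16x^3 + 6x^2 + (3/2)x + 9/4


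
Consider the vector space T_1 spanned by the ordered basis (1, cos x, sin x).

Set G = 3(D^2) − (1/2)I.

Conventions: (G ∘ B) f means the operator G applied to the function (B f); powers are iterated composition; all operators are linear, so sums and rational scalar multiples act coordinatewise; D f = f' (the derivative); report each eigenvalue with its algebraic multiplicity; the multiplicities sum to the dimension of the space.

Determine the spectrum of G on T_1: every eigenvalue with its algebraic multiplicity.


image of 1: -1/2
image of cos x: -(7/2)cos x
image of sin x: -(7/2)sin x
the matrix is diagonal; its diagonal is (-1/2, -7/2, -7/2)
for a triangular matrix the eigenvalues are the diagonal entries, with algebraic multiplicity their repetition count

λ = -7/2 (multiplicity 2), λ = -1/2 (multiplicity 1)


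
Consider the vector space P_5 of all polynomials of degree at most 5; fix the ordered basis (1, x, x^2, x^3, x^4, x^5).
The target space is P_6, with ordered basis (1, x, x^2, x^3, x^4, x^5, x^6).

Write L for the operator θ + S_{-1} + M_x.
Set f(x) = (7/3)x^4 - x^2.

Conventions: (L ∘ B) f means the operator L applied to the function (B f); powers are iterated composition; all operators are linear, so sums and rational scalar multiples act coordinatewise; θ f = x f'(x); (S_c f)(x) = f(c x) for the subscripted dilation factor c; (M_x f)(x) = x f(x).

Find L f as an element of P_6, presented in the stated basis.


θ f = (28/3)x^4 - 2x^2
S_{-1} f = (7/3)x^4 - x^2
M_x f = (7/3)x^5 - x^3
(θ + S_{-1} + M_x) f = (7/3)x^5 + (35/3)x^4 - x^3 - 3x^2

g(x) = (7/3)x^5 + (35/3)x^4 - x^3 - 3x^2


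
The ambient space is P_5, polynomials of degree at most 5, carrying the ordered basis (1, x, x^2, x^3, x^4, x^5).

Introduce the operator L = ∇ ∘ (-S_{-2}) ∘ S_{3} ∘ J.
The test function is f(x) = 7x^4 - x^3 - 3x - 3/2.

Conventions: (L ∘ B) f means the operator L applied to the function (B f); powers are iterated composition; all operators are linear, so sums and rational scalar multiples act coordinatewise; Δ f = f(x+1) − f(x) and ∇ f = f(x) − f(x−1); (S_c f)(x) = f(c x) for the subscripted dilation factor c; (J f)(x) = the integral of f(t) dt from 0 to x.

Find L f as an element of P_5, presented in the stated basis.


J f = (7/5)x^5 - (1/4)x^4 - (3/2)x^2 - (3/2)x
S_{3} J f = (1701/5)x^5 - (81/4)x^4 - (27/2)x^2 - (9/2)x
S_{-2} (S_{3} ∘ J) f = -(54432/5)x^5 - 324x^4 - 54x^2 + 9x
(-S_{-2}) (S_{3} ∘ J) f = (54432/5)x^5 + 324x^4 + 54x^2 - 9x
∇ ((-S_{-2}) ∘ S_{3} ∘ J) f = 54432x^4 - 107568x^3 + 106920x^2 - 53028x + 52497/5

the image equals g(x) = 54432x^4 - 107568x^3 + 106920x^2 - 53028x + 52497/5


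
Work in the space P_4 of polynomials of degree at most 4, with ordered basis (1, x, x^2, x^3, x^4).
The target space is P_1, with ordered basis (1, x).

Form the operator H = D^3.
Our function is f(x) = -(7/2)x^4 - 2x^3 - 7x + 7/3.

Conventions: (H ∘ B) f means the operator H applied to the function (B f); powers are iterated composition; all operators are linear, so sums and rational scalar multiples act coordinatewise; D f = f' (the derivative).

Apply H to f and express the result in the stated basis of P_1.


the result is g(x) = -84x - 12

D f = -14x^3 - 6x^2 - 7
D D f = -42x^2 - 12x
D D D f = -84x - 12


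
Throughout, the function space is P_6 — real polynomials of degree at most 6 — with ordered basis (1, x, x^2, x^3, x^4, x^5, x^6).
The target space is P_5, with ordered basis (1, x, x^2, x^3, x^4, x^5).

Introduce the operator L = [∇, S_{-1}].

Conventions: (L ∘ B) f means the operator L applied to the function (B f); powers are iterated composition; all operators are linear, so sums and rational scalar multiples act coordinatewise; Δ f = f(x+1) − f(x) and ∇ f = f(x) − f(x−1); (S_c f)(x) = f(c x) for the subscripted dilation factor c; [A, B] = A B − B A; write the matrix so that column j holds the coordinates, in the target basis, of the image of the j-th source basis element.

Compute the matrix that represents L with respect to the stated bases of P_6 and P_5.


image of 1: 0
image of x: -2
image of x^2: 4x
image of x^3: -6x^2 - 2
image of x^4: 8x^3 + 8x
image of x^5: -10x^4 - 20x^2 - 2
image of x^6: 12x^5 + 40x^3 + 12x
each image's coordinates form column j of the matrix

the matrix is [[0, -2, 0, -2, 0, -2, 0]; [0, 0, 4, 0, 8, 0, 12]; [0, 0, 0, -6, 0, -20, 0]; [0, 0, 0, 0, 8, 0, 40]; [0, 0, 0, 0, 0, -10, 0]; [0, 0, 0, 0, 0, 0, 12]] (rows listed top to bottom)


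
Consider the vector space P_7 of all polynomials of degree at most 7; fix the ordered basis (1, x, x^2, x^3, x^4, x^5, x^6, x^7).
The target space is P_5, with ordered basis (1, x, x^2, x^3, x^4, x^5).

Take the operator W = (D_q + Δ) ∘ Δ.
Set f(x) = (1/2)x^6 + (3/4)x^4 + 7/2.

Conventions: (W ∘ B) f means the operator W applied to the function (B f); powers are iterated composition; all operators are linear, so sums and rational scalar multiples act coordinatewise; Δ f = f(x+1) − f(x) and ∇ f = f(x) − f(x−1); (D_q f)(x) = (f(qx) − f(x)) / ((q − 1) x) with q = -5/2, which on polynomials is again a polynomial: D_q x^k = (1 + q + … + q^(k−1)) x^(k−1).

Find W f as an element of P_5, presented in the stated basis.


Δ f = 3x^5 + (15/2)x^4 + 13x^3 + 12x^2 + 6x + 5/4
D_q Δ f = (1353/16)x^4 - (1305/16)x^3 + (247/4)x^2 - 18x + 6
Δ Δ f = 15x^4 + 60x^3 + 114x^2 + 108x + 83/2
(D_q + Δ) Δ f = (1593/16)x^4 - (345/16)x^3 + (703/4)x^2 + 90x + 95/2

g(x) = (1593/16)x^4 - (345/16)x^3 + (703/4)x^2 + 90x + 95/2


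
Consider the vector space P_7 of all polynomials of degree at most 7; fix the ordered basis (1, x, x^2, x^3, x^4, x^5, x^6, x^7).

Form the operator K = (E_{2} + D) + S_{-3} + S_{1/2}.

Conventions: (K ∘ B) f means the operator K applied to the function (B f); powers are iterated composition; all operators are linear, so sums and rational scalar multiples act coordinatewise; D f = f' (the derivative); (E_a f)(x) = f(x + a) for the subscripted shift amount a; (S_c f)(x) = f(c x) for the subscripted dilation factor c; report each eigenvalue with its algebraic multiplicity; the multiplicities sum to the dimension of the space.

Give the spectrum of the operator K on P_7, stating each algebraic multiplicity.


λ = -279807/128 (multiplicity 1), λ = -7743/32 (multiplicity 1), λ = -207/8 (multiplicity 1), λ = -3/2 (multiplicity 1), λ = 3 (multiplicity 1), λ = 41/4 (multiplicity 1), λ = 1313/16 (multiplicity 1), λ = 46721/64 (multiplicity 1)

image of 1: 3
image of x: -(3/2)x + 3
image of x^2: (41/4)x^2 + 6x + 4
image of x^3: -(207/8)x^3 + 9x^2 + 12x + 8
image of x^4: (1313/16)x^4 + 12x^3 + 24x^2 + 32x + 16
image of x^5: -(7743/32)x^5 + 15x^4 + 40x^3 + 80x^2 + 80x + 32
image of x^6: (46721/64)x^6 + 18x^5 + 60x^4 + 160x^3 + 240x^2 + 192x + 64
image of x^7: -(279807/128)x^7 + 21x^6 + 84x^5 + 280x^4 + 560x^3 + 672x^2 + 448x + 128
the matrix is upper triangular; its diagonal is (3, -3/2, 41/4, -207/8, 1313/16, -7743/32, 46721/64, -279807/128)
for a triangular matrix the eigenvalues are the diagonal entries, with algebraic multiplicity their repetition count


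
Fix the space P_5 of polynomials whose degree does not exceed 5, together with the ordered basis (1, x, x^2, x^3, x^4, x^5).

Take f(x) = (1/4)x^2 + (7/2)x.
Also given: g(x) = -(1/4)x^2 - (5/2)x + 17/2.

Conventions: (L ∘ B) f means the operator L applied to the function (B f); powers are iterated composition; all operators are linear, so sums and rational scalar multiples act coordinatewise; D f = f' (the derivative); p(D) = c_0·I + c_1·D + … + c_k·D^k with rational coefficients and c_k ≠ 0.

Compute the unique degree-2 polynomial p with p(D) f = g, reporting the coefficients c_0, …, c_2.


p(D) = -I + 2·D + 3·D^2, i.e. c_0 = -1, c_1 = 2, c_2 = 3

D^0 f = (1/4)x^2 + (7/2)x
D^1 f = (1/2)x + 7/2
D^2 f = 1/2
matching coefficients of g against c_0 f + c_1 Df + … from the top degree down determines the c_i
solution: c_0 = -1, c_1 = 2, c_2 = 3


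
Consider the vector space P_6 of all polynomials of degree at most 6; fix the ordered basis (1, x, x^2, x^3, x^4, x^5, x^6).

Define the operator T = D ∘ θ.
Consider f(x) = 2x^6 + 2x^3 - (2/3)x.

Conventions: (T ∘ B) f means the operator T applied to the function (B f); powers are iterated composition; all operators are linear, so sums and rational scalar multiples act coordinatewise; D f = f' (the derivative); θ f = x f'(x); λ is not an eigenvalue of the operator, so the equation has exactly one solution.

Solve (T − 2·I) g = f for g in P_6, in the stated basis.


the result is g(x) = -x^6 - 18x^5 - 225x^4 - 1801x^3 - (16209/2)x^2 - (48626/3)x - 24313/3

write g with unknown coordinates in the stated basis and equate coefficients in (T − 2·I) g = f
solving from the highest basis element down gives g = -x^6 - 18x^5 - 225x^4 - 1801x^3 - (16209/2)x^2 - (48626/3)x - 24313/3
check: T g = -36x^5 - 450x^4 - 3600x^3 - 16209x^2 - 32418x - 48626/3
so T g − 2·g = 2x^6 + 2x^3 - (2/3)x = f ✓


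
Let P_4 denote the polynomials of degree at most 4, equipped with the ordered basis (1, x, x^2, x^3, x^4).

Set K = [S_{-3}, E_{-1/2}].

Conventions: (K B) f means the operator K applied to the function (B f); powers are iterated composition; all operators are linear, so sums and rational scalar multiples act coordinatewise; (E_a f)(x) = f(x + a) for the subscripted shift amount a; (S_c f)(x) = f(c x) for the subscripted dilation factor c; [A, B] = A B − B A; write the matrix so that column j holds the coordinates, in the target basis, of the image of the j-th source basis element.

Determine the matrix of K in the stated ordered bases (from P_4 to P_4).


image of 1: 0
image of x: -2
image of x^2: 12x - 2
image of x^3: -54x^2 + 18x - 7/2
image of x^4: 216x^3 - 108x^2 + 42x - 5
each image's coordinates form column j of the matrix

the matrix is [[0, -2, -2, -7/2, -5]; [0, 0, 12, 18, 42]; [0, 0, 0, -54, -108]; [0, 0, 0, 0, 216]; [0, 0, 0, 0, 0]] (rows listed top to bottom)


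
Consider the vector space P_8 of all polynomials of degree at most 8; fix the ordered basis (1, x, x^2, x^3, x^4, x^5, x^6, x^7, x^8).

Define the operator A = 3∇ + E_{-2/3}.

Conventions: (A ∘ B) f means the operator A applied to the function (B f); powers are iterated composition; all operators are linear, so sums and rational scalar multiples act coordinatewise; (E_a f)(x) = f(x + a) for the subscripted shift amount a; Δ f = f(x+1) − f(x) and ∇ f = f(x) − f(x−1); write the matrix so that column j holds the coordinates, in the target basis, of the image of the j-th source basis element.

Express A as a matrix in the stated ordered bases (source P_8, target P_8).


the matrix is [[1, 7/3, -23/9, 73/27, -227/81, 697/243, -2123/729, 6433/2187, -19427/6561]; [0, 1, 14/3, -23/3, 292/27, -1135/81, 1394/81, -14861/729, 51464/2187]; [0, 0, 1, 7, -46/3, 730/27, -1135/27, 4879/81, -59444/729]; [0, 0, 0, 1, 28/3, -230/9, 1460/27, -7945/81, 39032/243]; [0, 0, 0, 0, 1, 35/3, -115/3, 2555/27, -15890/81]; [0, 0, 0, 0, 0, 1, 14, -161/3, 4088/27]; [0, 0, 0, 0, 0, 0, 1, 49/3, -644/9]; [0, 0, 0, 0, 0, 0, 0, 1, 56/3]; [0, 0, 0, 0, 0, 0, 0, 0, 1]] (rows listed top to bottom)

image of 1: 1
image of x: x + 7/3
image of x^2: x^2 + (14/3)x - 23/9
image of x^3: x^3 + 7x^2 - (23/3)x + 73/27
image of x^4: x^4 + (28/3)x^3 - (46/3)x^2 + (292/27)x - 227/81
image of x^5: x^5 + (35/3)x^4 - (230/9)x^3 + (730/27)x^2 - (1135/81)x + 697/243
image of x^6: x^6 + 14x^5 - (115/3)x^4 + (1460/27)x^3 - (1135/27)x^2 + (1394/81)x - 2123/729
image of x^7: x^7 + (49/3)x^6 - (161/3)x^5 + (2555/27)x^4 - (7945/81)x^3 + (4879/81)x^2 - (14861/729)x + 6433/2187
image of x^8: x^8 + (56/3)x^7 - (644/9)x^6 + (4088/27)x^5 - (15890/81)x^4 + (39032/243)x^3 - (59444/729)x^2 + (51464/2187)x - 19427/6561
each image's coordinates form column j of the matrix


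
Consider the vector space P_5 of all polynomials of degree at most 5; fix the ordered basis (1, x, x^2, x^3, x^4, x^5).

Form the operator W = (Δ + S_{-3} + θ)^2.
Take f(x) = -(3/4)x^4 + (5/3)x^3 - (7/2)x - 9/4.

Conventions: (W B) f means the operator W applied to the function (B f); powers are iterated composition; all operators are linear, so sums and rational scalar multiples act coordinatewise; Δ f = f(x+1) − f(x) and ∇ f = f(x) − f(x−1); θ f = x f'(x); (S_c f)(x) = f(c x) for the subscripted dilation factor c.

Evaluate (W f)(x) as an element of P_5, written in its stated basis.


Δ f = -3x^3 + (1/2)x^2 + 2x - 31/12
S_{-3} f = -(243/4)x^4 - 45x^3 + (21/2)x - 9/4
θ f = -3x^4 + 5x^3 - (7/2)x
(Δ + S_{-3} + θ) f = -(255/4)x^4 - 43x^3 + (1/2)x^2 + 9x - 29/6
Δ (Δ + S_{-3} + θ) f = -255x^3 - (1023/2)x^2 - 383x - 389/4
S_{-3} (Δ + S_{-3} + θ) f = -(20655/4)x^4 + 1161x^3 + (9/2)x^2 - 27x - 29/6
θ (Δ + S_{-3} + θ) f = -255x^4 - 129x^3 + x^2 + 9x
(Δ + S_{-3} + θ) (Δ + S_{-3} + θ) f = -(21675/4)x^4 + 777x^3 - 506x^2 - 401x - 1225/12

the image equals g(x) = -(21675/4)x^4 + 777x^3 - 506x^2 - 401x - 1225/12


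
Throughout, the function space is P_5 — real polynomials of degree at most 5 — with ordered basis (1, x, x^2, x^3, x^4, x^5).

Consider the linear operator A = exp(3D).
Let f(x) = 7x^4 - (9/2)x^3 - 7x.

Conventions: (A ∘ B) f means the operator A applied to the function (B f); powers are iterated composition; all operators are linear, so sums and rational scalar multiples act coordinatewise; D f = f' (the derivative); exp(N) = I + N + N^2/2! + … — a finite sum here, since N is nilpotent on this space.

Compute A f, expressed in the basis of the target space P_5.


g(x) = 7x^4 + (159/2)x^3 + (675/2)x^2 + (1255/2)x + 849/2

order-1 term: 84x^3 - (81/2)x^2 - 21
order-2 term: 378x^2 - (243/2)x
order-3 term: 756x - 243/2
order-4 term: 567
the series for exp(3D) f terminates at order 4
exp(3D) f = 7x^4 + (159/2)x^3 + (675/2)x^2 + (1255/2)x + 849/2


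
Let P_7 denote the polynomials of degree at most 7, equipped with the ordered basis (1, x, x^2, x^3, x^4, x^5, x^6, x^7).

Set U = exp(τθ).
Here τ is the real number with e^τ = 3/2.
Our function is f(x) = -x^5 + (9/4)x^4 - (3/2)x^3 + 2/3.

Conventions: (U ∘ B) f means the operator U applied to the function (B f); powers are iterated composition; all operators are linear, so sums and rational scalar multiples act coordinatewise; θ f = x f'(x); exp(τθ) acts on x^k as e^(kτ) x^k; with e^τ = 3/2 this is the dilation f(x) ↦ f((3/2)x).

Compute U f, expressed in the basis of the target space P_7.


exp(τθ) x^k = e^(kτ) x^k; with e^τ = 3/2 this sends x^k to (3/2)^k x^k
x^3 ↦ 27/8 x^3
x^4 ↦ 81/16 x^4
x^5 ↦ 243/32 x^5
applying this coordinatewise to f: exp(τθ) f = -(243/32)x^5 + (729/64)x^4 - (81/16)x^3 + 2/3

the result is g(x) = -(243/32)x^5 + (729/64)x^4 - (81/16)x^3 + 2/3


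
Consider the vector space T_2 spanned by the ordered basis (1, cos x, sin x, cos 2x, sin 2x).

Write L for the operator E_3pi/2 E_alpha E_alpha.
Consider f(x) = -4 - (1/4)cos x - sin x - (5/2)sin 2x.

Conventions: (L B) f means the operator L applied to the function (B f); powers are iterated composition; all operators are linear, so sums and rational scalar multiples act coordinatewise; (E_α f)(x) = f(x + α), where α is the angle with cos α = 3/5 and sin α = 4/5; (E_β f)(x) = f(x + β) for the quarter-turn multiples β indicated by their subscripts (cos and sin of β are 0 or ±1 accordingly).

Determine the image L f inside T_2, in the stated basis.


the result is g(x) = -4 - (13/25)cos x - (89/100)sin x - (168/125)cos 2x - (527/250)sin 2x

E_alpha f = -4 - (19/20)cos x - (2/5)sin x - (12/5)cos 2x + (7/10)sin 2x
E_alpha E_alpha f = -4 - (89/100)cos x + (13/25)sin x + (168/125)cos 2x + (527/250)sin 2x
E_3pi/2 E_alpha E_alpha f = -4 - (13/25)cos x - (89/100)sin x - (168/125)cos 2x - (527/250)sin 2x


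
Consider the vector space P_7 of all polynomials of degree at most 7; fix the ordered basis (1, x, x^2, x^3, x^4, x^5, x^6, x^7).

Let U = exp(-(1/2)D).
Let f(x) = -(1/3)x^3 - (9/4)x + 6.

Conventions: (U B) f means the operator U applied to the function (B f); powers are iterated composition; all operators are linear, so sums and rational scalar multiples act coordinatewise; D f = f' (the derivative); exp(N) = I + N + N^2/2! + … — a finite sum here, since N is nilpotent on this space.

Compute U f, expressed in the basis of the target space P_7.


order-1 term: (1/2)x^2 + 9/8
order-2 term: -(1/4)x
order-3 term: 1/24
the series for exp(-(1/2)D) f terminates at order 3
exp(-(1/2)D) f = -(1/3)x^3 + (1/2)x^2 - (5/2)x + 43/6

g(x) = -(1/3)x^3 + (1/2)x^2 - (5/2)x + 43/6


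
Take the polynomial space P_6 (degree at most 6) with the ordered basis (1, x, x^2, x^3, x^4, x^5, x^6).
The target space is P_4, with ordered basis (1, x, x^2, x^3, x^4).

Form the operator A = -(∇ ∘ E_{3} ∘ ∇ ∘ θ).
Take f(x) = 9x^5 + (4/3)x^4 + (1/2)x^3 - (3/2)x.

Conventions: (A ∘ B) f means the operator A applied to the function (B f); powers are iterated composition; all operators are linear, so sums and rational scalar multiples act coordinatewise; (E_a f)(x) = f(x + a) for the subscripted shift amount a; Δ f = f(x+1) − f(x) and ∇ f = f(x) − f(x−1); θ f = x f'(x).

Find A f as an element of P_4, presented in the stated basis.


g(x) = -900x^3 - 5464x^2 - 11515x - 25154/3

θ f = 45x^5 + (16/3)x^4 + (3/2)x^3 - (3/2)x
∇ θ f = 225x^4 - (1286/3)x^3 + (845/2)x^2 - (1249/6)x + 119/3
E_{3} (∇ ∘ θ) f = 225x^4 + (6814/3)x^3 + (17429/2)x^2 + (90317/6)x + 29606/3
∇ E_{3} (∇ ∘ θ) f = 900x^3 + 5464x^2 + 11515x + 25154/3
(-(∇ ∘ E_{3} ∘ ∇ ∘ θ)) f = -900x^3 - 5464x^2 - 11515x - 25154/3


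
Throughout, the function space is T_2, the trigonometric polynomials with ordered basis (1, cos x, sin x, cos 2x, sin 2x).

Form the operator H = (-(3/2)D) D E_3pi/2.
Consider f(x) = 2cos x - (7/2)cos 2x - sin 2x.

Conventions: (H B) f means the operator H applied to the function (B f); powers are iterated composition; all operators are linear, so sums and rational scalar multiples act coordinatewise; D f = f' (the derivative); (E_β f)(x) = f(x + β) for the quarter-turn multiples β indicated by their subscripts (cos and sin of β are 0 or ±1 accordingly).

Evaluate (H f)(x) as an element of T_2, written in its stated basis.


g(x) = 3sin x + 21cos 2x + 6sin 2x

E_3pi/2 f = 2sin x + (7/2)cos 2x + sin 2x
D E_3pi/2 f = 2cos x + 2cos 2x - 7sin 2x
D (D E_3pi/2) f = -2sin x - 14cos 2x - 4sin 2x
(-(3/2)D) (D E_3pi/2) f = 3sin x + 21cos 2x + 6sin 2x


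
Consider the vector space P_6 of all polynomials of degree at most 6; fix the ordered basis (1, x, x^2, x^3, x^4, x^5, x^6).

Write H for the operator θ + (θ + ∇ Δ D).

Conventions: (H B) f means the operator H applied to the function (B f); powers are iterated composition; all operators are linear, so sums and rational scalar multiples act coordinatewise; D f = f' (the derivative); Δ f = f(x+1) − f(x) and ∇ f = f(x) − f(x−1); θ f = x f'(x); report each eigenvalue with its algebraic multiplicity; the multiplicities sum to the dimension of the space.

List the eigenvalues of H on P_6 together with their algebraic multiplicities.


λ = 0 (multiplicity 1), λ = 2 (multiplicity 1), λ = 4 (multiplicity 1), λ = 6 (multiplicity 1), λ = 8 (multiplicity 1), λ = 10 (multiplicity 1), λ = 12 (multiplicity 1)

image of 1: 0
image of x: 2x
image of x^2: 4x^2
image of x^3: 6x^3 + 6
image of x^4: 8x^4 + 24x
image of x^5: 10x^5 + 60x^2 + 10
image of x^6: 12x^6 + 120x^3 + 60x
the matrix is upper triangular; its diagonal is (0, 2, 4, 6, 8, 10, 12)
for a triangular matrix the eigenvalues are the diagonal entries, with algebraic multiplicity their repetition count


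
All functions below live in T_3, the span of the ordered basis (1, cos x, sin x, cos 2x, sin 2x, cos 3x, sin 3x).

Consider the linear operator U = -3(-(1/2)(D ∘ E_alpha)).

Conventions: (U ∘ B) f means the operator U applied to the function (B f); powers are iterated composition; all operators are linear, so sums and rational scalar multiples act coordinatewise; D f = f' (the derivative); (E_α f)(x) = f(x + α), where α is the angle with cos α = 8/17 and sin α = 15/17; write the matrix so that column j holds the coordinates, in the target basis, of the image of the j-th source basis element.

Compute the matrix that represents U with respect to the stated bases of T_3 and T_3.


the matrix is [[0, 0, 0, 0, 0, 0, 0]; [0, -45/34, 12/17, 0, 0, 0, 0]; [0, -12/17, -45/34, 0, 0, 0, 0]; [0, 0, 0, -720/289, -483/289, 0, 0]; [0, 0, 0, 483/289, -720/289, 0, 0]; [0, 0, 0, 0, 0, 4455/9826, -21996/4913]; [0, 0, 0, 0, 0, 21996/4913, 4455/9826]] (rows listed top to bottom)

image of 1: 0
image of cos x: -(45/34)cos x - (12/17)sin x
image of sin x: (12/17)cos x - (45/34)sin x
image of cos 2x: -(720/289)cos 2x + (483/289)sin 2x
image of sin 2x: -(483/289)cos 2x - (720/289)sin 2x
image of cos 3x: (4455/9826)cos 3x + (21996/4913)sin 3x
image of sin 3x: -(21996/4913)cos 3x + (4455/9826)sin 3x
each image's coordinates form column j of the matrix


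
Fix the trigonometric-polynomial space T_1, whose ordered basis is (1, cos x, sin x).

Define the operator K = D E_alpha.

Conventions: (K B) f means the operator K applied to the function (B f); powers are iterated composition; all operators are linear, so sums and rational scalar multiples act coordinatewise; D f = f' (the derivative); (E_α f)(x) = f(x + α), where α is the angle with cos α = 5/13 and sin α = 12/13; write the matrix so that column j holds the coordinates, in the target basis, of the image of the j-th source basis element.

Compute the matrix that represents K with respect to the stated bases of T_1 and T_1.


the matrix is [[0, 0, 0]; [0, -12/13, 5/13]; [0, -5/13, -12/13]] (rows listed top to bottom)

image of 1: 0
image of cos x: -(12/13)cos x - (5/13)sin x
image of sin x: (5/13)cos x - (12/13)sin x
each image's coordinates form column j of the matrix


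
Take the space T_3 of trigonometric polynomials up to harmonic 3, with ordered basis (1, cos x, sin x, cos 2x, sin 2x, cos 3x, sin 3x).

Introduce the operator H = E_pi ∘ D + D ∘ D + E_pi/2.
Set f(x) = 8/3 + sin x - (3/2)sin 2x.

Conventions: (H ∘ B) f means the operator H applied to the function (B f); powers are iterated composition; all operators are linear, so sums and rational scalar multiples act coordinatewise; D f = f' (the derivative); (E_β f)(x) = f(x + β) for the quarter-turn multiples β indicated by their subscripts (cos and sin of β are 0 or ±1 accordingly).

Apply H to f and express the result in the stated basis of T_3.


D f = cos x - 3cos 2x
E_pi D f = -cos x - 3cos 2x
D f = cos x - 3cos 2x
D D f = -sin x + 6sin 2x
E_pi/2 f = 8/3 + cos x + (3/2)sin 2x
(E_pi ∘ D + D ∘ D + E_pi/2) f = 8/3 - sin x - 3cos 2x + (15/2)sin 2x

the result is g(x) = 8/3 - sin x - 3cos 2x + (15/2)sin 2x


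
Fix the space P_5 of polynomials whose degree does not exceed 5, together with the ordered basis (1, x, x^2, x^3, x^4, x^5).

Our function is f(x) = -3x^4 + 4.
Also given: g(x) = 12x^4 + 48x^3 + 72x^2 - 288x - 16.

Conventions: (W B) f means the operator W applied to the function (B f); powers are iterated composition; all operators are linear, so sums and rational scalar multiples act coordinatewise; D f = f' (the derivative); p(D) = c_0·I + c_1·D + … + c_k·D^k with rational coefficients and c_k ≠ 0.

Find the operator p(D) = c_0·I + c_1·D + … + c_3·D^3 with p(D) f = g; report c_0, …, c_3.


p(D) = -4·I − 4·D − 2·D^2 + 4·D^3, i.e. c_0 = -4, c_1 = -4, c_2 = -2, c_3 = 4

D^0 f = -3x^4 + 4
D^1 f = -12x^3
D^2 f = -36x^2
D^3 f = -72x
matching coefficients of g against c_0 f + c_1 Df + … from the top degree down determines the c_i
solution: c_0 = -4, c_1 = -4, c_2 = -2, c_3 = 4
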